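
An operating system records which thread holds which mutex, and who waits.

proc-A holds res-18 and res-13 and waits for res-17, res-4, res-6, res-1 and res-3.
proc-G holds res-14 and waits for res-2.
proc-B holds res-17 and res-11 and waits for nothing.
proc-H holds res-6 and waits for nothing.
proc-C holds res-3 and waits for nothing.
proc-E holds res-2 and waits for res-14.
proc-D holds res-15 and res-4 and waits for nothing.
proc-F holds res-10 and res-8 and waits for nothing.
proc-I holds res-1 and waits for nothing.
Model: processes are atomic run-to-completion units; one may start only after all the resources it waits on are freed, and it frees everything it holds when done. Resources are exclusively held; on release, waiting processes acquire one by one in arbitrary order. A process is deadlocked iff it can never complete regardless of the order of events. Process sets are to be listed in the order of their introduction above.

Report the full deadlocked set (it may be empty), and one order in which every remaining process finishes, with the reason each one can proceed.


Deadlocked: proc-G and proc-E.
Key observation: along proc-G -> proc-E -> proc-G, each member waits on what the next one holds — a deadlock; no other process is dragged down with it.
A valid finishing order for the others: proc-C, proc-H, proc-F, proc-D, proc-I, proc-B, proc-A.
Verifying each step:
  proc-C: no waits; runs immediately, freeing res-3
  proc-H: no waits; runs immediately, freeing res-6
  proc-F: no waits; runs immediately, freeing res-10 and res-8
  proc-D: no waits; runs immediately, freeing res-15 and res-4
  proc-I: no waits; runs immediately, freeing res-1
  proc-B: no waits; runs immediately, freeing res-17 and res-11
  proc-A: everything it awaited (res-17, res-4, res-6, res-1 and res-3) is free; runs, freeing res-18 and res-13


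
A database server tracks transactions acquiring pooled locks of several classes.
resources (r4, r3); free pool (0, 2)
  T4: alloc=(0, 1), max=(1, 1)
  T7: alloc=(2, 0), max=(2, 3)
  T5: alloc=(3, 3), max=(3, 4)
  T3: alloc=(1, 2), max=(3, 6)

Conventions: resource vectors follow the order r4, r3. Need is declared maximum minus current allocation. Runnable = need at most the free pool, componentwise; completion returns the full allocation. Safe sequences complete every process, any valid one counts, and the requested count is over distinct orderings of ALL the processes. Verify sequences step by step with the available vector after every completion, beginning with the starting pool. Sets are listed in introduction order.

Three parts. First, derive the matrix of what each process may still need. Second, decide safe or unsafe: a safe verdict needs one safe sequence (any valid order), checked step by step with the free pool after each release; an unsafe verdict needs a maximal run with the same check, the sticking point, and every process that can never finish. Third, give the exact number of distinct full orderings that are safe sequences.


(1) Remaining need (order r4, r3):
  T4: (1, 0)
  T7: (0, 3)
  T5: (0, 1)
  T3: (2, 4)
(2) SAFE — a valid safe sequence is T5, T4, T3, T7.
Key observation: the order never hits an exact fit; T5 is the first step at the minimum slack of 1 on its requested resources ((0, 1), (0, 2) free).
Step-by-step check:
  pool = (0, 2)
  T5: need (0, 1) fits (0, 2); releases (3, 3), pool now (3, 5)
  T4: need (1, 0) fits (3, 5); releases (0, 1), pool now (3, 6)
  T3: need (2, 4) fits (3, 6); releases (1, 2), pool now (4, 8)
  T7: need (0, 3) fits (4, 8); releases (2, 0), pool now (6, 8)
(3) Precisely 6 of the possible complete orderings are safe sequences.


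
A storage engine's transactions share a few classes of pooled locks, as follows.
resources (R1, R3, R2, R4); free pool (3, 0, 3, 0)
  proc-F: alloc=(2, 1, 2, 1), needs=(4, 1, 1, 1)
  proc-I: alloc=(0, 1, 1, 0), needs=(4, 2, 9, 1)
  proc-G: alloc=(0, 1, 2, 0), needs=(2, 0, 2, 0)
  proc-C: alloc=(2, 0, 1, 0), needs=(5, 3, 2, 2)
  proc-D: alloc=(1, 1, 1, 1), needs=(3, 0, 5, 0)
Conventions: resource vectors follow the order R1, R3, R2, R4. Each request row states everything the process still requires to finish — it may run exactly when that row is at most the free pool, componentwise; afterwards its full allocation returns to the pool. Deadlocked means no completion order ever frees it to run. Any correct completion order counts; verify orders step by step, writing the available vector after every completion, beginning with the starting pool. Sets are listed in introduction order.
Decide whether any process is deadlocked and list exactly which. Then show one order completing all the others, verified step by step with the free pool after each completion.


The deadlocked set is empty.
Key observation: starting with proc-G, each completion frees enough for the next — no one is permanently blocked.
The rest can finish in the order proc-G, proc-D, proc-F, proc-C, proc-I. Step-by-step check:
  pool = (3, 0, 3, 0)
  proc-G needs (2, 0, 2, 0) <= (3, 0, 3, 0) -> finishes; pool += (0, 1, 2, 0) = (3, 1, 5, 0)
  proc-D needs (3, 0, 5, 0) <= (3, 1, 5, 0) -> finishes; pool += (1, 1, 1, 1) = (4, 2, 6, 1)
  proc-F needs (4, 1, 1, 1) <= (4, 2, 6, 1) -> finishes; pool += (2, 1, 2, 1) = (6, 3, 8, 2)
  proc-C needs (5, 3, 2, 2) <= (6, 3, 8, 2) -> finishes; pool += (2, 0, 1, 0) = (8, 3, 9, 2)
  proc-I needs (4, 2, 9, 1) <= (8, 3, 9, 2) -> finishes; pool += (0, 1, 1, 0) = (8, 4, 10, 2)


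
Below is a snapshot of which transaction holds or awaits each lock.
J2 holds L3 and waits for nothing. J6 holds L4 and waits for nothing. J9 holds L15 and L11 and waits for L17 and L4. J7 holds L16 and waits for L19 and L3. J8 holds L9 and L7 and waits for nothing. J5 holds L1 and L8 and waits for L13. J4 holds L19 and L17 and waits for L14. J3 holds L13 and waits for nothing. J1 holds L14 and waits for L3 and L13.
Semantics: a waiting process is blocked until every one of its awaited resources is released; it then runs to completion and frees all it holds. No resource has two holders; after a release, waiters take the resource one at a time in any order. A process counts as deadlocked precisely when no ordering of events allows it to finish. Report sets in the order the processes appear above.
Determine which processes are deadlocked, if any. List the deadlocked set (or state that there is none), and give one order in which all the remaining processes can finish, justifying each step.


Nothing here is deadlocked.
Key observation: although several processes wait, no cycle exists — each chain bottoms out at a free runner.
The rest can finish in the order J3, J2, J1, J4, J6, J9, J5, J7, J8.
Verifying each step:
  J3: no waits; runs immediately, freeing L13
  J2: no waits; runs immediately, freeing L3
  J1 waits on L3 and L13 — all released -> runs and releases L14
  J4 waits on L14 — all released -> runs and releases L19 and L17
  J6: no waits; runs immediately, freeing L4
  J9 waits on L17 and L4 — all released -> runs and releases L15 and L11
  J5 waits on L13 — all released -> runs and releases L1 and L8
  J7 waits on L19 and L3 — all released -> runs and releases L16
  J8: no waits; runs immediately, freeing L9 and L7


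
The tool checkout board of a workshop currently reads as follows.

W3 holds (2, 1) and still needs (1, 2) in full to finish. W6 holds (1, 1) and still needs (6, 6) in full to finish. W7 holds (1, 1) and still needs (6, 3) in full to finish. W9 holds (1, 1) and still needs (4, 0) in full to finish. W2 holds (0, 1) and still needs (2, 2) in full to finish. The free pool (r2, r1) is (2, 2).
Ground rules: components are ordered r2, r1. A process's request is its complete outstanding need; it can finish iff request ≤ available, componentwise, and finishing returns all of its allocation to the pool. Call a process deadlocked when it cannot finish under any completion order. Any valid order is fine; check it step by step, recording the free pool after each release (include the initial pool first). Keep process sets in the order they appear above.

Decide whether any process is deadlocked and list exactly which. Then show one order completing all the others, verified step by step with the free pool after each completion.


The deadlocked set is W6 and W7.
Key observation: no order helps: past W2, W3, W9, the free pool tops out at (5, 5), below what each blocked process needs in r2.
The rest can finish in the order W2, W3, W9. Walking it through:
  pool = (2, 2)
  W2 needs (2, 2) <= (2, 2) -> finishes; pool += (0, 1) = (2, 3)
  W3 needs (1, 2) <= (2, 3) -> finishes; pool += (2, 1) = (4, 4)
  W9 needs (4, 0) <= (4, 4) -> finishes; pool += (1, 1) = (5, 5)
The blocked processes can never fit:
  W6 cannot run: need (6, 6) vs free (5, 5) (insufficient r2 and r1)
  W7 cannot run: need (6, 3) vs free (5, 5) (insufficient r2)


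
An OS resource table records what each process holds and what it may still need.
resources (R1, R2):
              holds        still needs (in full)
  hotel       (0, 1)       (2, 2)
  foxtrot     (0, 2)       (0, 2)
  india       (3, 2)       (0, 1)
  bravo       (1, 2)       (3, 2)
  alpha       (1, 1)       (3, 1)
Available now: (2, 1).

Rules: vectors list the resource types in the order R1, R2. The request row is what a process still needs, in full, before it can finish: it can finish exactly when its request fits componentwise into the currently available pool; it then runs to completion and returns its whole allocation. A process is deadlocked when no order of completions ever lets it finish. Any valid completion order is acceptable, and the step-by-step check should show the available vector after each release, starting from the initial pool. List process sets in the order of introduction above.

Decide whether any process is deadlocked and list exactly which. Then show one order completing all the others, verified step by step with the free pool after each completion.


The deadlocked set is empty.
Key observation: starting with india, each completion frees enough for the next — no one is permanently blocked.
One completion order for the rest: india, bravo, alpha, hotel, foxtrot. Walking it through:
  pool = (2, 1)
  run india (needs (0, 1), free (2, 1)); after release of (3, 2) the pool is (5, 3)
  run bravo (needs (3, 2), free (5, 3)); after release of (1, 2) the pool is (6, 5)
  run alpha (needs (3, 1), free (6, 5)); after release of (1, 1) the pool is (7, 6)
  run hotel (needs (2, 2), free (7, 6)); after release of (0, 1) the pool is (7, 7)
  run foxtrot (needs (0, 2), free (7, 7)); after release of (0, 2) the pool is (7, 9)


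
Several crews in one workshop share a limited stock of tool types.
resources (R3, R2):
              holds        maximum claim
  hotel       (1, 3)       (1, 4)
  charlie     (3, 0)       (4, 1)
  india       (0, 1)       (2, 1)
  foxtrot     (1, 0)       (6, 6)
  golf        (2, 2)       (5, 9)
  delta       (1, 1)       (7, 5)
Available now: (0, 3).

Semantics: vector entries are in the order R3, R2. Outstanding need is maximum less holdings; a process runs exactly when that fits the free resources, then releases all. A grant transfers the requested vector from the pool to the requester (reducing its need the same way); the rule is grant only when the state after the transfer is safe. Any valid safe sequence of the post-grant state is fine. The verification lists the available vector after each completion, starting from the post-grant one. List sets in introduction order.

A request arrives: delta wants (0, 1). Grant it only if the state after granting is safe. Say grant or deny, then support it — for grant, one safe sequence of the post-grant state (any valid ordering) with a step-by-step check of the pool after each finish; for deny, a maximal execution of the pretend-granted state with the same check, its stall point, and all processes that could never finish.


DENY: after the grant no complete ordering would exist.
Key observation: after hotel, charlie, india the pool peaks at (4, 6), and each blocked process is short somewhere: foxtrot on R3; golf on R2; delta on R3.
After a pretend grant, a maximal execution: hotel, charlie, india — then nothing else fits. Check, step by step:
  pool = (0, 2)
  hotel: need (0, 1) fits (0, 2); releases (1, 3), pool now (1, 5)
  charlie: need (1, 1) fits (1, 5); releases (3, 0), pool now (4, 5)
  india: need (2, 0) fits (4, 5); releases (0, 1), pool now (4, 6)
  blocked: foxtrot wants (5, 6), pool (4, 6) — not enough R3
  blocked: golf wants (3, 7), pool (4, 6) — not enough R2
  blocked: delta wants (6, 3), pool (4, 6) — not enough R3
Processes that could never finish after the grant: foxtrot, golf and delta.


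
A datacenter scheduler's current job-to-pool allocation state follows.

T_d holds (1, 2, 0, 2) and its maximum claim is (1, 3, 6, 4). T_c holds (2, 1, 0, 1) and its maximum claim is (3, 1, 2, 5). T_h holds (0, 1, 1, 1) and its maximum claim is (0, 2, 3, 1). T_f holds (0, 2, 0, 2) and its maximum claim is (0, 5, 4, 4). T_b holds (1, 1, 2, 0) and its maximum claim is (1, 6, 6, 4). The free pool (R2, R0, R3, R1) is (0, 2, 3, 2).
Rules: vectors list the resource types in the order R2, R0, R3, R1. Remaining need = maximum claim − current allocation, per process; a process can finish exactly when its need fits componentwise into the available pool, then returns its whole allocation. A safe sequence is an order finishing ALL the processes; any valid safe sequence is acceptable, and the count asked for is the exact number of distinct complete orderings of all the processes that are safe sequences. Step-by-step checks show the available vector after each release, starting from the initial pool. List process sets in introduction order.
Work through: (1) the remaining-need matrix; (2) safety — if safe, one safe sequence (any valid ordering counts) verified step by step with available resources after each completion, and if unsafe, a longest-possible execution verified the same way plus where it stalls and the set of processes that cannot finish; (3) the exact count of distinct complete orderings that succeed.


(1) Outstanding need per process (order R2, R0, R3, R1):
  T_d: (0, 1, 6, 2)
  T_c: (1, 0, 2, 4)
  T_h: (0, 1, 2, 0)
  T_f: (0, 3, 4, 2)
  T_b: (0, 5, 4, 4)
(2) The state is SAFE; one workable sequence: T_h, T_f, T_b, T_d, T_c.
Key observation: the first exact fit in this order is T_f — it needs (0, 3, 4, 2) with (0, 3, 4, 3) free, meeting a requested resource to the last unit.
Walking it through:
  pool = (0, 2, 3, 2)
  T_h needs (0, 1, 2, 0) <= (0, 2, 3, 2) -> finishes; pool += (0, 1, 1, 1) = (0, 3, 4, 3)
  T_f needs (0, 3, 4, 2) <= (0, 3, 4, 3) -> finishes; pool += (0, 2, 0, 2) = (0, 5, 4, 5)
  T_b needs (0, 5, 4, 4) <= (0, 5, 4, 5) -> finishes; pool += (1, 1, 2, 0) = (1, 6, 6, 5)
  T_d needs (0, 1, 6, 2) <= (1, 6, 6, 5) -> finishes; pool += (1, 2, 0, 2) = (2, 8, 6, 7)
  T_c needs (1, 0, 2, 4) <= (2, 8, 6, 7) -> finishes; pool += (2, 1, 0, 1) = (4, 9, 6, 8)
(3) The exact count: 2 of the possible complete orderings are safe sequences.


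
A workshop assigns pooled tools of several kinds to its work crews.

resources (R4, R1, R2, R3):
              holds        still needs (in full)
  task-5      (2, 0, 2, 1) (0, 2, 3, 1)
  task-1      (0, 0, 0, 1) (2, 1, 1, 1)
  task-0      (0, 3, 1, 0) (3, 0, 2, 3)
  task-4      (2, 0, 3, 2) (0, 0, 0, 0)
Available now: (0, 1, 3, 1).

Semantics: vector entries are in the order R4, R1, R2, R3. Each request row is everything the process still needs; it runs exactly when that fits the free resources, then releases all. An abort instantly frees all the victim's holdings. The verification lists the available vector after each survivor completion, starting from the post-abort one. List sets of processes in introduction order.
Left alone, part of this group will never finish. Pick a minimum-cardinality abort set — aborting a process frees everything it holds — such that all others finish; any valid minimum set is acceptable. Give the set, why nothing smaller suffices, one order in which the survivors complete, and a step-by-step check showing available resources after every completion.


The answer: abort task-0.
Key observation: task-5 could never have finished before the abort; with (0, 3, 1, 0) returned by task-0, it fits at step 1.
No smaller set exists: with zero aborts the deadlock remains.
One survivor order: task-5, task-1, task-4. Walking it through (post-abort pool first):
  pool = (0, 4, 4, 1)
  task-5: need (0, 2, 3, 1) fits (0, 4, 4, 1); releases (2, 0, 2, 1), pool now (2, 4, 6, 2)
  task-1: need (2, 1, 1, 1) fits (2, 4, 6, 2); releases (0, 0, 0, 1), pool now (2, 4, 6, 3)
  task-4: need (0, 0, 0, 0) fits (2, 4, 6, 3); releases (2, 0, 3, 2), pool now (4, 4, 9, 5)


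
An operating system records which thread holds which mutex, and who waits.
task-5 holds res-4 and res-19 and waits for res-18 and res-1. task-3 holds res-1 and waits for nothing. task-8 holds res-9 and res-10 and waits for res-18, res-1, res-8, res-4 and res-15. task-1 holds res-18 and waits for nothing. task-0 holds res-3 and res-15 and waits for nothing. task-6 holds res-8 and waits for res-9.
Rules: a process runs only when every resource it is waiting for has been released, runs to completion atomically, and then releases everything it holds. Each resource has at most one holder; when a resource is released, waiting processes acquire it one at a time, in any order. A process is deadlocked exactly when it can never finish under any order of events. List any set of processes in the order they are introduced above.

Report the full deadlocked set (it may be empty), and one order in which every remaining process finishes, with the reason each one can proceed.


Deadlocked: task-8 and task-6.
Key observation: the waits loop around task-8 -> task-6 -> task-8 with no way out; no other process is dragged down with it.
One completion order for the rest: task-1, task-3, task-5, task-0.
Check, step by step:
  run task-1 (it waits on nothing); releases res-18
  run task-3 (it waits on nothing); releases res-1
  task-5 waits on res-18 and res-1 — all released -> runs and releases res-4 and res-19
  run task-0 (it waits on nothing); releases res-3 and res-15


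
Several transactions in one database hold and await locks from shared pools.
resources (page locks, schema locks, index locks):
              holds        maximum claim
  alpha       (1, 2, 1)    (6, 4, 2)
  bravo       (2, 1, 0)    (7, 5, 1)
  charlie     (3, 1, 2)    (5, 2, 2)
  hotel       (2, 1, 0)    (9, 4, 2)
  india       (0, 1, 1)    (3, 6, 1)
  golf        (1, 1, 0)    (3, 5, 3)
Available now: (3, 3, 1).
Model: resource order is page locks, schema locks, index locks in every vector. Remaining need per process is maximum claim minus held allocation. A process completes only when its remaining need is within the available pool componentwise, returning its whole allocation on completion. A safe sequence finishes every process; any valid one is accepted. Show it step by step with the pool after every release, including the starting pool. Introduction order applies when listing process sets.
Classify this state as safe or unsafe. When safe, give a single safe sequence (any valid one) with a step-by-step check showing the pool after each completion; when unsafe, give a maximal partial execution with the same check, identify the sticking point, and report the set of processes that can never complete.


The state is SAFE; one workable sequence: charlie, alpha, india, golf, hotel, bravo.
Key observation: the order never hits an exact fit; charlie is the first step at the minimum slack of 1 on its requested resources ((2, 1, 0), (3, 3, 1) free).
Check, step by step:
  pool = (3, 3, 1)
  charlie: need (2, 1, 0) fits (3, 3, 1); releases (3, 1, 2), pool now (6, 4, 3)
  alpha: need (5, 2, 1) fits (6, 4, 3); releases (1, 2, 1), pool now (7, 6, 4)
  india: need (3, 5, 0) fits (7, 6, 4); releases (0, 1, 1), pool now (7, 7, 5)
  golf: need (2, 4, 3) fits (7, 7, 5); releases (1, 1, 0), pool now (8, 8, 5)
  hotel: need (7, 3, 2) fits (8, 8, 5); releases (2, 1, 0), pool now (10, 9, 5)
  bravo: need (5, 4, 1) fits (10, 9, 5); releases (2, 1, 0), pool now (12, 10, 5)


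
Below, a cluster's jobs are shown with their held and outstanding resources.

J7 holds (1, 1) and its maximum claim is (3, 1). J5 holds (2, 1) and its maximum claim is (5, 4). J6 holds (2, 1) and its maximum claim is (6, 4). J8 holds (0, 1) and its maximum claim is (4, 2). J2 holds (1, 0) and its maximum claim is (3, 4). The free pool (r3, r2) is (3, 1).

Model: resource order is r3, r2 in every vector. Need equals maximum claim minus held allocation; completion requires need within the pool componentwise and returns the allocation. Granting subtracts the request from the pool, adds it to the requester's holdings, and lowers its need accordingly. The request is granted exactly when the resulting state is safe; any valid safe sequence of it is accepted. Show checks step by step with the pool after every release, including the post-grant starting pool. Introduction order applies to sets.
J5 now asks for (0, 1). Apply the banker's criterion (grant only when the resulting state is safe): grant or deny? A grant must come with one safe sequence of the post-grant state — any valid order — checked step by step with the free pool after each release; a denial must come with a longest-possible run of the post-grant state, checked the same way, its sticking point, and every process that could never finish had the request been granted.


GRANT. The post-grant state is safe; one safe sequence: J7, J8, J5, J6, J2.
Key observation: even at the reduced pool (3, 0), J7 fits immediately, so safety survives the grant.
Verifying the post-grant state step by step:
  pool = (3, 0)
  J7: need (2, 0) fits (3, 0); releases (1, 1), pool now (4, 1)
  J8: need (4, 1) fits (4, 1); releases (0, 1), pool now (4, 2)
  J5: need (3, 2) fits (4, 2); releases (2, 2), pool now (6, 4)
  J6: need (4, 3) fits (6, 4); releases (2, 1), pool now (8, 5)
  J2: need (2, 4) fits (8, 5); releases (1, 0), pool now (9, 5)


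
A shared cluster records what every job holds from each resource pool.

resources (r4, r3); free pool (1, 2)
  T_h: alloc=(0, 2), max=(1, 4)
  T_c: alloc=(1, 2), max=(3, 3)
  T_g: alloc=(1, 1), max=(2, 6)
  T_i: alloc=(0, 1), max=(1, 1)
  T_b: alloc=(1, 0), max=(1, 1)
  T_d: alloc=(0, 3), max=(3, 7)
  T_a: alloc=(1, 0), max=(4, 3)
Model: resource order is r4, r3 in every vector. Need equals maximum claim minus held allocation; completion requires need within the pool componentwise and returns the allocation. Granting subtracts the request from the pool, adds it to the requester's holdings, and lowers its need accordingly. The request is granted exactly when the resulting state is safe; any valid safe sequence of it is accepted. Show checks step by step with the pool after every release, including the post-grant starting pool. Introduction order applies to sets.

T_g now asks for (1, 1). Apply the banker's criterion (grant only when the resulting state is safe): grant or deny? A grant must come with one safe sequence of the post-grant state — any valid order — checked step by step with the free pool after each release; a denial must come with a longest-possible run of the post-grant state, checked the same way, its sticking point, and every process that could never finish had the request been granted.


GRANT — the state after the grant stays safe, e.g. via T_b, T_i, T_h, T_g, T_a, T_d, T_c.
Key observation: granting shrinks the pool to (0, 1), yet T_b still fits and the chain goes through.
Verifying the post-grant state step by step:
  pool = (0, 1)
  run T_b (needs (0, 1), free (0, 1)); after release of (1, 0) the pool is (1, 1)
  run T_i (needs (1, 0), free (1, 1)); after release of (0, 1) the pool is (1, 2)
  run T_h (needs (1, 2), free (1, 2)); after release of (0, 2) the pool is (1, 4)
  run T_g (needs (0, 4), free (1, 4)); after release of (2, 2) the pool is (3, 6)
  run T_a (needs (3, 3), free (3, 6)); after release of (1, 0) the pool is (4, 6)
  run T_d (needs (3, 4), free (4, 6)); after release of (0, 3) the pool is (4, 9)
  run T_c (needs (2, 1), free (4, 9)); after release of (1, 2) the pool is (5, 11)


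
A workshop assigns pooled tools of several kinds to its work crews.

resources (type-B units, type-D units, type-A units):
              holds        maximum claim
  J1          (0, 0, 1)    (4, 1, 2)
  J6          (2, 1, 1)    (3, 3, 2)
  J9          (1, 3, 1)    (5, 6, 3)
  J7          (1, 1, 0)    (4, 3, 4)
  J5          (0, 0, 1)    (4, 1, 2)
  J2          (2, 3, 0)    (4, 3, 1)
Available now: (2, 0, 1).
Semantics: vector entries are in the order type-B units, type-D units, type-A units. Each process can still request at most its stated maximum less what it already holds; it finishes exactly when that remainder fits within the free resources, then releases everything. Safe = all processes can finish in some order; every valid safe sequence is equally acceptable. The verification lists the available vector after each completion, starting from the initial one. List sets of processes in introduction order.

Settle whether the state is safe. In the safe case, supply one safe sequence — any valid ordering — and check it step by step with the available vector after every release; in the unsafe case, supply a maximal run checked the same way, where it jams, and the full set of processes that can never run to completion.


SAFE — a valid safe sequence is J2, J1, J9, J5, J7, J6.
Key observation: the first exact fit in this order is J2 — it needs (2, 0, 1) with (2, 0, 1) free, meeting a requested resource to the last unit.
Check, step by step:
  pool = (2, 0, 1)
  J2 needs (2, 0, 1) <= (2, 0, 1) -> finishes; pool += (2, 3, 0) = (4, 3, 1)
  J1 needs (4, 1, 1) <= (4, 3, 1) -> finishes; pool += (0, 0, 1) = (4, 3, 2)
  J9 needs (4, 3, 2) <= (4, 3, 2) -> finishes; pool += (1, 3, 1) = (5, 6, 3)
  J5 needs (4, 1, 1) <= (5, 6, 3) -> finishes; pool += (0, 0, 1) = (5, 6, 4)
  J7 needs (3, 2, 4) <= (5, 6, 4) -> finishes; pool += (1, 1, 0) = (6, 7, 4)
  J6 needs (1, 2, 1) <= (6, 7, 4) -> finishes; pool += (2, 1, 1) = (8, 8, 5)


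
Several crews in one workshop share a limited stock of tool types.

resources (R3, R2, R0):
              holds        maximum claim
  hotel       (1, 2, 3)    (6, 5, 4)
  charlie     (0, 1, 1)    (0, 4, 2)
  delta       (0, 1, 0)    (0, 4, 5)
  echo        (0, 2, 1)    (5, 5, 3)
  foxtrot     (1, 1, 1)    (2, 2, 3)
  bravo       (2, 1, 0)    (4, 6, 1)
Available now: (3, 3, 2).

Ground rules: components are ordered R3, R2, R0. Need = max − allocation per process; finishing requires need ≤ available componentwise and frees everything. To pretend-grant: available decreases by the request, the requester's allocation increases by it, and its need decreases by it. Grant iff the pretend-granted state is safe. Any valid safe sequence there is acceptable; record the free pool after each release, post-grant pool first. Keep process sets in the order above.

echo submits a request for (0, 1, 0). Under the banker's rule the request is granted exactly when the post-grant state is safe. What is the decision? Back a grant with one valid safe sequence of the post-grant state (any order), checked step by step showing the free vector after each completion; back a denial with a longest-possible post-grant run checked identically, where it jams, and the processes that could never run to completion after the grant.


DENY. Granting would leave the state unsafe.
Key observation: after foxtrot, charlie the pool peaks at (4, 4, 4), and each blocked process is short somewhere: hotel on R3; delta on R0; echo on R3; bravo on R2.
After a pretend grant, a maximal execution: foxtrot, charlie — then nothing else fits. Check, step by step:
  pool = (3, 2, 2)
  run foxtrot (needs (1, 1, 2), free (3, 2, 2)); after release of (1, 1, 1) the pool is (4, 3, 3)
  run charlie (needs (0, 3, 1), free (4, 3, 3)); after release of (0, 1, 1) the pool is (4, 4, 4)
  hotel still needs (5, 3, 1) but only (4, 4, 4) is free — short on R3
  delta still needs (0, 3, 5) but only (4, 4, 4) is free — short on R0
  echo still needs (5, 2, 2) but only (4, 4, 4) is free — short on R3
  bravo still needs (2, 5, 1) but only (4, 4, 4) is free — short on R2
Processes that could never finish after the grant: hotel, delta, echo and bravo.


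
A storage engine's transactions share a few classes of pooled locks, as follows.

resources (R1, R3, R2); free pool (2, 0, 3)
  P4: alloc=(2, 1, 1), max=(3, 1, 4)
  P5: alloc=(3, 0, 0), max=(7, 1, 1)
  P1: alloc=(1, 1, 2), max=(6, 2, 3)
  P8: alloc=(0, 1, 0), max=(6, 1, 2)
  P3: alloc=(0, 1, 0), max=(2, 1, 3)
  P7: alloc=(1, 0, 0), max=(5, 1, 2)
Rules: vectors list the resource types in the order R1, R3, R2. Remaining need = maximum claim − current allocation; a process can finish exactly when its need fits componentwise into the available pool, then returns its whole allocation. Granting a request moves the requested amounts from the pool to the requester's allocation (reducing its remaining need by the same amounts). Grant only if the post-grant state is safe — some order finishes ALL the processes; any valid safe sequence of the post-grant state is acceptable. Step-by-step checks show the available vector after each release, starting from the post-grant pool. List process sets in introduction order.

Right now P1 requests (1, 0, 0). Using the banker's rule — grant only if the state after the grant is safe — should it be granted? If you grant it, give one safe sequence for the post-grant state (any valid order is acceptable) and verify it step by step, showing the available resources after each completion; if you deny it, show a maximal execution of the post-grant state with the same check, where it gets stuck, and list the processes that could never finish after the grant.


DENY — the pretend-granted state is unsafe.
Key observation: R1 is the bottleneck — with P4, P3 done the pool holds (3, 2, 4), short of every remaining need.
On the post-grant state, P4, P3 is a maximal run — nothing extends it. Verifying each step:
  pool = (1, 0, 3)
  P4: need (1, 0, 3) fits (1, 0, 3); releases (2, 1, 1), pool now (3, 1, 4)
  P3: need (2, 0, 3) fits (3, 1, 4); releases (0, 1, 0), pool now (3, 2, 4)
  blocked: P5 wants (4, 1, 1), pool (3, 2, 4) — not enough R1
  blocked: P1 wants (4, 1, 1), pool (3, 2, 4) — not enough R1
  blocked: P8 wants (6, 0, 2), pool (3, 2, 4) — not enough R1
  blocked: P7 wants (4, 1, 2), pool (3, 2, 4) — not enough R1
Had the request been granted, P5, P1, P8 and P7 could never finish.


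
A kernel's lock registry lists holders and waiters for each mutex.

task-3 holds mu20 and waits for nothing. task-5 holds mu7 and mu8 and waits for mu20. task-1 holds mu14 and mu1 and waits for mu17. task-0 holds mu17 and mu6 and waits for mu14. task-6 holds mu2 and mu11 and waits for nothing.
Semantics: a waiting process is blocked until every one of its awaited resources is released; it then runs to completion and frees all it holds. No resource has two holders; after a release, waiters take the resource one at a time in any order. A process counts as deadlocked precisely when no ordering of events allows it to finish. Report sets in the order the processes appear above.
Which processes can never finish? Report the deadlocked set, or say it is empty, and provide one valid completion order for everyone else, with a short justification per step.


The deadlocked set is task-1 and task-0.
Key observation: task-1 -> task-0 -> task-1 is a circular wait — nothing in it can go first; no other process is dragged down with it.
One completion order for the rest: task-6, task-3, task-5.
Step-by-step check:
  task-6 waits on nothing -> runs at once and releases mu2 and mu11
  task-3 waits on nothing -> runs at once and releases mu20
  task-5 waits on mu20 — all released -> runs and releases mu7 and mu8


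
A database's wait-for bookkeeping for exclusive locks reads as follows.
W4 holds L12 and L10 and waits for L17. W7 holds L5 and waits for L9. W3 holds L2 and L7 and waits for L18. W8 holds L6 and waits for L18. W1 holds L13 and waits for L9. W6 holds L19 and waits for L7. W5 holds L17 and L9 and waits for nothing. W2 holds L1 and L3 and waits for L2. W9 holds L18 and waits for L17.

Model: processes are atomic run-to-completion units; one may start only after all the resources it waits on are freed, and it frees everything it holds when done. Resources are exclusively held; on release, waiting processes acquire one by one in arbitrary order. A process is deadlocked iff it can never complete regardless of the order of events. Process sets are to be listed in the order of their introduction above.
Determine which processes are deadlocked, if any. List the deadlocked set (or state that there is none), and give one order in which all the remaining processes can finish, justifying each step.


The deadlocked set is empty.
Key observation: all waits point, directly or indirectly, at processes that can finish, so nothing is permanently blocked.
A valid finishing order for the others: W5, W7, W9, W8, W4, W3, W6, W1, W2.
Check, step by step:
  W5 waits on nothing -> runs at once and releases L17 and L9
  W7: everything it awaited (L9) is free; runs, freeing L5
  W9: everything it awaited (L17) is free; runs, freeing L18
  W8: everything it awaited (L18) is free; runs, freeing L6
  W4: everything it awaited (L17) is free; runs, freeing L12 and L10
  W3: everything it awaited (L18) is free; runs, freeing L2 and L7
  W6: everything it awaited (L7) is free; runs, freeing L19
  W1: everything it awaited (L9) is free; runs, freeing L13
  W2: everything it awaited (L2) is free; runs, freeing L1 and L3


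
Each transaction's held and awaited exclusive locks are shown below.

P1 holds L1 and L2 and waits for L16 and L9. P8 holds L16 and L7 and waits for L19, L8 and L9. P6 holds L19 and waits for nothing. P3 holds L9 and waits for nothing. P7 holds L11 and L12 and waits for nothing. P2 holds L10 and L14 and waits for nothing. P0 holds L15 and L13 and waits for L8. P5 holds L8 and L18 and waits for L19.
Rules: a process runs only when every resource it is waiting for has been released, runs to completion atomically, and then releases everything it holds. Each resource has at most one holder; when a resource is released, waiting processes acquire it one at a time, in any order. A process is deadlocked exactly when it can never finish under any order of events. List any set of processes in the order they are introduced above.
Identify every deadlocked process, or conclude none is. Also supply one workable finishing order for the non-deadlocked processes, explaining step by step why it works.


The deadlocked set is empty.
Key observation: the wait relation is loop-free; peeling off processes with no waits unwinds the whole state.
One completion order for the rest: P3, P6, P5, P0, P2, P8, P7, P1.
Verifying each step:
  P3 waits on nothing -> runs at once and releases L9
  P6 waits on nothing -> runs at once and releases L19
  P5: everything it awaited (L19) is free; runs, freeing L8 and L18
  P0: everything it awaited (L8) is free; runs, freeing L15 and L13
  P2 waits on nothing -> runs at once and releases L10 and L14
  P8: everything it awaited (L19, L8 and L9) is free; runs, freeing L16 and L7
  P7 waits on nothing -> runs at once and releases L11 and L12
  P1: everything it awaited (L16 and L9) is free; runs, freeing L1 and L2


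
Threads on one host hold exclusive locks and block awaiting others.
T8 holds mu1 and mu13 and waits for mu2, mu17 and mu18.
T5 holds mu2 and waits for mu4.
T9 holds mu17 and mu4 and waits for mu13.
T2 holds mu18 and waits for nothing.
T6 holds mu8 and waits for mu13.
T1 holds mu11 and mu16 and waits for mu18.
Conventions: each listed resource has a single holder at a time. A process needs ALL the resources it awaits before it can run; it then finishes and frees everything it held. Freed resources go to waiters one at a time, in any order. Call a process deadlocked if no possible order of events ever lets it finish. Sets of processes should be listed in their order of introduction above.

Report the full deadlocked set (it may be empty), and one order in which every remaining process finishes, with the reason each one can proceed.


Deadlocked: T8, T5, T9 and T6.
Key observation: the waits loop around T8 -> T5 -> T9 -> T8 with no way out; T6 waits into the deadlock from upstream.
One completion order for the rest: T2, T1.
Step-by-step check:
  T2: no waits; runs immediately, freeing mu18
  T1 waits on mu18 — all released -> runs and releases mu11 and mu16


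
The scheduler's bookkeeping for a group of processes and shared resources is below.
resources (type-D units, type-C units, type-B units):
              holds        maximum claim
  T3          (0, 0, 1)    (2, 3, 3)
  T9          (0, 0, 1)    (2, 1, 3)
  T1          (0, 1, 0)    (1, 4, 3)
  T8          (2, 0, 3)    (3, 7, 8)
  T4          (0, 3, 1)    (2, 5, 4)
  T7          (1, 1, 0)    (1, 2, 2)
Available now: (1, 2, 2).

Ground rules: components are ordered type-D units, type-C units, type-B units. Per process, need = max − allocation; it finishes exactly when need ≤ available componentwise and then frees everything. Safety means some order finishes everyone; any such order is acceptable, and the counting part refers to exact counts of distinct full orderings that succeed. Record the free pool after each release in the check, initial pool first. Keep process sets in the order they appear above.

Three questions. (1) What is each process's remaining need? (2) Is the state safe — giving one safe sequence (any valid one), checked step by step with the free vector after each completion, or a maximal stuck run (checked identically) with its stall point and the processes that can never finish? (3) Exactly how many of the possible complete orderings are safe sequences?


(1) Outstanding need per process (order type-D units, type-C units, type-B units):
  T3: (2, 3, 2)
  T9: (2, 1, 2)
  T1: (1, 3, 3)
  T8: (1, 7, 5)
  T4: (2, 2, 3)
  T7: (0, 1, 2)
(2) SAFE, for example via the order T7, T9, T3, T4, T1, T8.
Key observation: T7 marks the first exact bind of the order: its need (0, 1, 2) fits the free (1, 2, 2) with zero slack on a requested resource.
Verifying each step:
  pool = (1, 2, 2)
  T7 needs (0, 1, 2) <= (1, 2, 2) -> finishes; pool += (1, 1, 0) = (2, 3, 2)
  T9 needs (2, 1, 2) <= (2, 3, 2) -> finishes; pool += (0, 0, 1) = (2, 3, 3)
  T3 needs (2, 3, 2) <= (2, 3, 3) -> finishes; pool += (0, 0, 1) = (2, 3, 4)
  T4 needs (2, 2, 3) <= (2, 3, 4) -> finishes; pool += (0, 3, 1) = (2, 6, 5)
  T1 needs (1, 3, 3) <= (2, 6, 5) -> finishes; pool += (0, 1, 0) = (2, 7, 5)
  T8 needs (1, 7, 5) <= (2, 7, 5) -> finishes; pool += (2, 0, 3) = (4, 7, 8)
(3) The exact count: 12 of the possible complete orderings are safe sequences.


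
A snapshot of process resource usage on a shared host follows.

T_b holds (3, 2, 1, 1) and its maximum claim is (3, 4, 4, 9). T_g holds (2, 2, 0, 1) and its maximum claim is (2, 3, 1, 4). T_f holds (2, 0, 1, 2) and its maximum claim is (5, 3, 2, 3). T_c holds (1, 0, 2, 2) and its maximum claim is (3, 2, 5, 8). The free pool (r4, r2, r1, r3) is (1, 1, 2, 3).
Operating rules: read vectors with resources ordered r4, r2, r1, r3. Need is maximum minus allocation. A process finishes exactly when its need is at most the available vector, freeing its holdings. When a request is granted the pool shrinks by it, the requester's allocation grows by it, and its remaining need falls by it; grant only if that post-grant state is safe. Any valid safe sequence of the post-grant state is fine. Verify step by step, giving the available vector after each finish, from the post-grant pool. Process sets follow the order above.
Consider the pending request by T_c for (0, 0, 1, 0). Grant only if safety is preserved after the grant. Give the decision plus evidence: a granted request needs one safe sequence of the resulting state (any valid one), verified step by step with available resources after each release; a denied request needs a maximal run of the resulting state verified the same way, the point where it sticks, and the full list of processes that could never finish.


GRANT — the state after the grant stays safe, e.g. via T_g, T_f, T_c, T_b.
Key observation: even at the reduced pool (1, 1, 1, 3), T_g fits immediately, so safety survives the grant.
Step-by-step check of the post-grant state:
  pool = (1, 1, 1, 3)
  run T_g (needs (0, 1, 1, 3), free (1, 1, 1, 3)); after release of (2, 2, 0, 1) the pool is (3, 3, 1, 4)
  run T_f (needs (3, 3, 1, 1), free (3, 3, 1, 4)); after release of (2, 0, 1, 2) the pool is (5, 3, 2, 6)
  run T_c (needs (2, 2, 2, 6), free (5, 3, 2, 6)); after release of (1, 0, 3, 2) the pool is (6, 3, 5, 8)
  run T_b (needs (0, 2, 3, 8), free (6, 3, 5, 8)); after release of (3, 2, 1, 1) the pool is (9, 5, 6, 9)
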